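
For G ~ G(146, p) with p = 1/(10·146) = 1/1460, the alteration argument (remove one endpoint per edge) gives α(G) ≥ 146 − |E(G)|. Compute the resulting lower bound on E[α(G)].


E[|E(G)|] = C(146, 2)·p = 10585 · (1/1460) = 29/4.
E[α(G)] ≥ n − E[|E(G)|] = 146 − 29/4 = 555/4.
Numerically: ≈ 138.750.
(This is only a lower bound; the true E[α(G)] may be larger.)

E[α(G)] ≥ 555/4 ≈ 138.750.


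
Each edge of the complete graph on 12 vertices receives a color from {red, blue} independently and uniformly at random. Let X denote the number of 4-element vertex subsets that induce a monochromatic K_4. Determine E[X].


Let X = Σ_S X_S over the C(12, 4) = 495 subsets S of size 4, where X_S = 1 if the K_4 on S is monochromatic.
For a fixed S, the K_4 on S has C(4, 2) = 6 edges. P[all 6 edges red] = (1/2)^6, and likewise for blue, so P[monochromatic] = 2·(1/2)^6 = 2^{1 − 6} = 1/32.
By linearity of expectation: E[X] = C(12, 4) · 2^{1 − 6} = 495 · 1/32 = 495/32.
Numerically: E[X] ≈ 15.469.

E[X] = C(12,4)·2^(1−C(4,2)) = 495/32 ≈ 15.469.


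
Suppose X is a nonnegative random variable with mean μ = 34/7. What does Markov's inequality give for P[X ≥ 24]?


μ = E[X] = 34/7, a = 24.
Markov: P[X ≥ 24] ≤ μ/a = (34/7)/24 = 17/84.
Numerically: ≈ 0.20238.
(Since a = 24 > μ = 4.85714, the bound 17/84 is < 1 and informative.)

P[X ≥ 24] ≤ 17/84 ≈ 0.20238.


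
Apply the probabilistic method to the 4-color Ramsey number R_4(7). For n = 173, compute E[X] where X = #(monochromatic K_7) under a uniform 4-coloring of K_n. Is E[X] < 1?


E[X] = C(173, 7) · 4^{1 − 21} = 813769676772 · 4^{−20} = 813769676772/1099511627776.
As a reduced fraction: E[X] = 203442419193/274877906944 ≈ 0.740.
Is E[X] < 1? YES.
Since E[X] < 1, there exists a 4-coloring of K_{173} with no monochromatic K_7; hence R_4(7) > 173.

E[X] = 203442419193/274877906944 ≈ 0.740; E[X] < 1, so R_4(7) > 173.


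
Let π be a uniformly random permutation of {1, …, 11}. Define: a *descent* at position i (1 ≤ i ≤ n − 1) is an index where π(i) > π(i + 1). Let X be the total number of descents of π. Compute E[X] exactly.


Write X = Σ X_I over i = 1, …, 10, with X_I the indicator of one descent.
There are 10 indicators.
For each fixed i, the pair (π(i), π(i+1)) is a uniformly random ordered pair of distinct values from {1, …, 11}; by symmetry P[π(i) > π(i+1)] = 1/2.
By linearity: E[X] = 10 · (1/2) = (11 − 1) · (1/2) = 5 ≈ 5.0000.

E[X] = 5 = 5.0000.


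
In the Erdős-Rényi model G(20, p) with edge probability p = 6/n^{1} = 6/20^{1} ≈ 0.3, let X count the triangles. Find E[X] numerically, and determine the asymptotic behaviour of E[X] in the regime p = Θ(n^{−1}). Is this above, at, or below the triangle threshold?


Number of potential triangles: C(20, 3) = 1140.
Each occurs with probability p³ ≈ (0.3)³ ≈ 2.70000000e-02.
By linearity: E[X] = C(20, 3)·p³ ≈ 1140 · 2.70000000e-02 ≈ 30.780000.
Here α = 1, so p = 6/n is exactly at the triangle threshold p ~ 1/n. Asymptotically E[X] → c³/6 = 6³/6 = 36 ≈ 36.000000, a bounded constant. In this regime the triangle count is asymptotically Poisson(c³/6).

E[X] ≈ 30.780000; in regime p = Θ(1/n^{1}) E[X] stays bounded (at the triangle threshold p ~ 1/n).


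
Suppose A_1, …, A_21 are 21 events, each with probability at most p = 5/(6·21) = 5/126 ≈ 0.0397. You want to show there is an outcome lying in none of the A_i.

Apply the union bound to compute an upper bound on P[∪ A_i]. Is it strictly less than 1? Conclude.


Union bound: P[∪_{i=1}^{21} A_i] ≤ Σ_i P[A_i] ≤ 21·p = 21·(5/126) = 5/6.
Numerically: 5/6 ≈ 0.8333.
Is 5/6 < 1? YES.
Since P[∪ A_i] ≤ 5/6 < 1, the complement has P[∩ A_i^c] ≥ 1 − 5/6 = 1/6 > 0, so some outcome avoids every A_i.

21·p = 5/6 ≈ 0.8333; existence CERTIFIED by the union bound.


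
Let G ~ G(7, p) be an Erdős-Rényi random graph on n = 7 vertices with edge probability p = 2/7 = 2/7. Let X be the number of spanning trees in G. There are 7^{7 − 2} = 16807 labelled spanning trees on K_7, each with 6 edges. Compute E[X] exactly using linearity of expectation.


K_7 has 7^{7 − 2} = 16807 labelled spanning trees.
For each such spanning tree H, let X_H = 1 if all 6 edges of H are present in G. Then P[X_H = 1] = p^{6} = (2/7)^{6} = 64/117649.
Summing the indicators: E[X] = Σ_H E[X_H] = 16807 · p^{6} = 16807 · 64/117649 = 64/7.
Numerically: E[X] ≈ 9.143.

E[X] = 16807 · (2/7)^{6} = 64/7 ≈ 9.143.


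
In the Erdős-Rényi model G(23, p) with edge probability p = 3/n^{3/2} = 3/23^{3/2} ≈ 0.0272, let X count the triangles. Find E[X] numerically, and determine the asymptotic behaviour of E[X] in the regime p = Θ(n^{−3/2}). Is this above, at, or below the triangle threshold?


Number of potential triangles: C(23, 3) = 1771.
Each occurs with probability p³ ≈ (0.0272)³ ≈ 2.01182e-05.
By linearity: E[X] = C(23, 3)·p³ ≈ 1771 · 2.01182e-05 ≈ 0.036.
Since α = 3/2 > 1, p = c/n^{3/2} = o(1/n) is below the triangle threshold p ~ 1/n. Asymptotically E[X] ~ (c³/6)·n^{3(1−α)} = (3³/6)·n^{-1.5} → 0, so by Markov's inequality G has no triangles w.h.p.

E[X] ≈ 0.036; in regime p = Θ(1/n^{3/2}) E[X] tends to 0 (below the triangle threshold p ~ 1/n).


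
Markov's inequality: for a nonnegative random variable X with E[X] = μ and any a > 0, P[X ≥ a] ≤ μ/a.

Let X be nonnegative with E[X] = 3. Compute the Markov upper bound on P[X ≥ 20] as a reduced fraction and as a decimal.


μ = E[X] = 3, a = 20.
Markov: P[X ≥ 20] ≤ μ/a = (3)/20 = 3/20.
Numerically: ≈ 0.1500.
(Since a = 20 > μ = 3.0000, the bound 3/20 is < 1 and informative.)

P[X ≥ 20] ≤ 3/20 ≈ 0.1500.


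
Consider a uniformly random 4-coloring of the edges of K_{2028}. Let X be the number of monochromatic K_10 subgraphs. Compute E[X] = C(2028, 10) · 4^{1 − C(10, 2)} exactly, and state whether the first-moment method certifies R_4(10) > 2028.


E[X] = C(2028, 10) · 4^{1 − 45} = 317149973285521499299300410 · 4^{−44} = 317149973285521499299300410/309485009821345068724781056.
As a reduced fraction: E[X] = 158574986642760749649650205/154742504910672534362390528 ≈ 1.024767.
Is E[X] < 1? NO.
Since E[X] ≥ 1, the first-moment bound is inconclusive at n = 2028; it does NOT by itself certify R_4(10) > 2028.

E[X] = 158574986642760749649650205/154742504910672534362390528 ≈ 1.024767; E[X] ≥ 1; first-moment method inconclusive here.


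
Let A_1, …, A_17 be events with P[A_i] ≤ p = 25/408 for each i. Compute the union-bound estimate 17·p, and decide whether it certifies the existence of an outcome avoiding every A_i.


Union bound: P[∪_{i=1}^{17} A_i] ≤ Σ_i P[A_i] ≤ 17·p = 17·(25/408) = 25/24.
Numerically: 25/24 ≈ 1.041667.
Is 25/24 < 1? NO.
Since the bound 25/24 is ≥ 1, the union bound is uninformative here; it does NOT by itself certify existence.

17·p = 25/24 ≈ 1.041667; existence NOT certified by the union bound.


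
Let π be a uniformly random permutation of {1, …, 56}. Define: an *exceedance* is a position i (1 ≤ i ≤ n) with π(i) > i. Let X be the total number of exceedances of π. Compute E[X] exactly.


Write X = Σ_{i=1}^{56} X_i, where X_i = 1_{π(i) > i}.
For each fixed i, π(i) is uniform over {1, …, 56} (marginal of a uniform permutation), so P[π(i) > i] = (n − i)/n. Summing: Σ_{i=1}^{56} (n − i)/n = (0 + 1 + … + 55)/56 = 56(56 − 1)/(2·56) = (56 − 1)/2.
Hence E[X] = Σ_{i=1}^{56} (56 − i)/56 = 55/2 ≈ 27.500.

E[X] = 55/2 = 27.500.


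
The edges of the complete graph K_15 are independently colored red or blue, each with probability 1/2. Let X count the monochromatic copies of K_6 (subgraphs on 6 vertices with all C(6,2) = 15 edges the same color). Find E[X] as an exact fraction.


Let X = Σ_S X_S over the C(15, 6) = 5005 subsets S of size 6, where X_S = 1 if the K_6 on S is monochromatic.
For a fixed S, the K_6 on S has C(6, 2) = 15 edges. P[all 15 edges red] = (1/2)^15, and likewise for blue, so P[monochromatic] = 2·(1/2)^15 = 2^{1 − 15} = 1/16384.
By linearity: E[X] = C(15, 6) · 2^{1 − 15} = 5005 · 1/16384 = 5005/16384.
Numerically: E[X] ≈ 0.3055.

E[X] = C(15,6)·2^(1−C(6,2)) = 5005/16384 ≈ 0.3055.


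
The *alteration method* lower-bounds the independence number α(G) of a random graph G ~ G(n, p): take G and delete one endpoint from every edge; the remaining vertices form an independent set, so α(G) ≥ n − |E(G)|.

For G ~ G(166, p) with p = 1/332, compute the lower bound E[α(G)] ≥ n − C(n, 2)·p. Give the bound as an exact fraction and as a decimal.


E[|E(G)|] = C(166, 2)·p = 13695 · (1/332) = 165/4.
E[α(G)] ≥ n − E[|E(G)|] = 166 − 165/4 = 499/4.
Numerically: ≈ 124.7500.
(This is only a lower bound; the true E[α(G)] may be larger.)

E[α(G)] ≥ 499/4 ≈ 124.7500.


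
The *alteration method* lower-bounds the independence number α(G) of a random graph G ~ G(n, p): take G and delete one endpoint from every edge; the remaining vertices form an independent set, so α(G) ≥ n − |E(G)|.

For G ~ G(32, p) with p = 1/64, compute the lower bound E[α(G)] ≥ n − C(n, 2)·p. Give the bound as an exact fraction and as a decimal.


E[|E(G)|] = C(32, 2)·p = 496 · (1/64) = 31/4.
E[α(G)] ≥ n − E[|E(G)|] = 32 − 31/4 = 97/4.
Numerically: ≈ 24.2500.
(This is only a lower bound; the true E[α(G)] may be larger.)

E[α(G)] ≥ 97/4 ≈ 24.2500.


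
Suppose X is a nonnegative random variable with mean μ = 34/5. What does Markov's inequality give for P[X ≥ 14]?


μ = E[X] = 34/5, a = 14.
Markov: P[X ≥ 14] ≤ μ/a = (34/5)/14 = 17/35.
Numerically: ≈ 0.48571.
(Since a = 14 > μ = 6.80000, the bound 17/35 is < 1 and informative.)

P[X ≥ 14] ≤ 17/35 ≈ 0.48571.


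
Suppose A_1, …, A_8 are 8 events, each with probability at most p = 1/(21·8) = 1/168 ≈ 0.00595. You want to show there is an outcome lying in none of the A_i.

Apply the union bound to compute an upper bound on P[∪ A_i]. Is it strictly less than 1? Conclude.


Union bound: P[∪_{i=1}^{8} A_i] ≤ Σ_i P[A_i] ≤ 8·p = 8·(1/168) = 1/21.
Numerically: 1/21 ≈ 0.04762.
Is 1/21 < 1? YES.
Since P[∪ A_i] ≤ 1/21 < 1, the complement has P[∩ A_i^c] ≥ 1 − 1/21 = 20/21 > 0, so some outcome avoids every A_i.

8·p = 1/21 ≈ 0.04762; existence CERTIFIED by the union bound.


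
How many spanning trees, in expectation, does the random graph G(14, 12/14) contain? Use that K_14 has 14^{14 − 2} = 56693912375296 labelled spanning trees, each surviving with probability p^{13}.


K_14 has 14^{14 − 2} = 56693912375296 labelled spanning trees.
For each such spanning tree H, let X_H = 1 if all 13 edges of H are present in G. Then P[X_H = 1] = p^{13} = (6/7)^{13} = 13060694016/96889010407.
By linearity: E[X] = Σ_H E[X_H] = 56693912375296 · p^{13} = 56693912375296 · 13060694016/96889010407 = 53496602689536/7.
Numerically: E[X] ≈ 7.64e+12.

E[X] = 56693912375296 · (6/7)^{13} = 53496602689536/7 ≈ 7.64e+12.


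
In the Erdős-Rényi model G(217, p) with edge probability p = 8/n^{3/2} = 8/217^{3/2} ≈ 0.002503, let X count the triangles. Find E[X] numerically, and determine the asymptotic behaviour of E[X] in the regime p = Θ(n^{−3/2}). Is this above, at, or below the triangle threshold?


Number of potential triangles: C(217, 3) = 1679580.
Each occurs with probability p³ ≈ (0.002503)³ ≈ 1.567477e-08.
By linearity: E[X] = C(217, 3)·p³ ≈ 1679580 · 1.567477e-08 ≈ 0.0263.
Since α = 3/2 > 1, p = c/n^{3/2} = o(1/n) is below the triangle threshold p ~ 1/n. Asymptotically E[X] ~ (c³/6)·n^{3(1−α)} = (8³/6)·n^{-1.5} → 0, so by Markov's inequality G has no triangles w.h.p.

E[X] ≈ 0.0263; in regime p = Θ(1/n^{3/2}) E[X] tends to 0 (below the triangle threshold p ~ 1/n).


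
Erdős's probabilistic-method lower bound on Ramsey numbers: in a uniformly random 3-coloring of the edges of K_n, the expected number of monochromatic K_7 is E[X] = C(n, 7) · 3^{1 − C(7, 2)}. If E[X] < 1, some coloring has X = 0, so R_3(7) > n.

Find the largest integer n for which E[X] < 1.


We need C(n, 7) · 3^{1 − 21} < 1, i.e. C(n, 7) < 3^{21 − 1} = 3486784401.
Check values of n near the boundary:
  n = 80: C(80, 7) = 3176716400; 3176716400 < 3486784401? YES
  n = 81: C(81, 7) = 3477216600; 3477216600 < 3486784401? YES
  n = 82: C(82, 7) = 3801756816; 3801756816 < 3486784401? NO
The largest n with C(n, 7) < 3486784401 is n = 81 (where E[X] = 42928600/43046721 ≈ 0.9972560). Hence R_3(7) > 81, i.e. R_3(7) ≥ 82.

Largest n = 81; hence R_3(7) > 81.


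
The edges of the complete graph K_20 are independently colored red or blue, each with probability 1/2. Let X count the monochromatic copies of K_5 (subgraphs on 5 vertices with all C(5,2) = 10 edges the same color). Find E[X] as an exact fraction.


Let X = Σ_S X_S over the C(20, 5) = 15504 subsets S of size 5, where X_S = 1 if the K_5 on S is monochromatic.
For a fixed S, the K_5 on S has C(5, 2) = 10 edges. P[all 10 edges red] = (1/2)^10, and likewise for blue, so P[monochromatic] = 2·(1/2)^10 = 2^{1 − 10} = 1/512.
Summing: E[X] = C(20, 5) · 2^{1 − 10} = 15504 · 1/512 = 969/32.
Numerically: E[X] ≈ 30.28125.

E[X] = C(20,5)·2^(1−C(5,2)) = 969/32 ≈ 30.28125.


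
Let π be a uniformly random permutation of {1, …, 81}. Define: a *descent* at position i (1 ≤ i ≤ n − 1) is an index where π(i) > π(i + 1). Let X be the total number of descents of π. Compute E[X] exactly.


Write X = Σ X_I over i = 1, …, 80, with X_I the indicator of one descent.
There are 80 indicators.
For each fixed i, the pair (π(i), π(i+1)) is a uniformly random ordered pair of distinct values from {1, …, 81}; by symmetry P[π(i) > π(i+1)] = 1/2.
By linearity: E[X] = 80 · (1/2) = (81 − 1) · (1/2) = 40 ≈ 40.0000.

E[X] = 40 = 40.0000.


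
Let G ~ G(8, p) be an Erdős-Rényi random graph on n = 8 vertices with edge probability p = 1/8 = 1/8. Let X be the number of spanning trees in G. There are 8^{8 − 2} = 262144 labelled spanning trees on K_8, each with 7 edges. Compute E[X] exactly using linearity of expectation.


K_8 has 8^{8 − 2} = 262144 labelled spanning trees.
For each such spanning tree H, let X_H = 1 if all 7 edges of H are present in G. Then P[X_H = 1] = p^{7} = (1/8)^{7} = 1/2097152.
Summing the indicators: E[X] = Σ_H E[X_H] = 262144 · p^{7} = 262144 · 1/2097152 = 1/8.
Numerically: E[X] ≈ 0.125.

E[X] = 262144 · (1/8)^{7} = 1/8 ≈ 0.125.


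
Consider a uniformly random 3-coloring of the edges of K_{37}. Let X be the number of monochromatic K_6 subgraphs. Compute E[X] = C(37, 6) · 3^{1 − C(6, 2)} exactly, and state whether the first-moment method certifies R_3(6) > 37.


E[X] = C(37, 6) · 3^{1 − 15} = 2324784 · 3^{−14} = 2324784/4782969.
As a reduced fraction: E[X] = 774928/1594323 ≈ 0.486.
Is E[X] < 1? YES.
Since E[X] < 1, there exists a 3-coloring of K_{37} with no monochromatic K_6; hence R_3(6) > 37.

E[X] = 774928/1594323 ≈ 0.486; E[X] < 1, so R_3(6) > 37.


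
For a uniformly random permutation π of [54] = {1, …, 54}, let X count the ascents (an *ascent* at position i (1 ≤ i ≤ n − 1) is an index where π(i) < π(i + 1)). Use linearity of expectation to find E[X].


Write X = Σ X_I over i = 1, …, 53, with X_I the indicator of one ascent.
There are 53 indicators.
For each fixed i, the pair (π(i), π(i+1)) is a uniformly random ordered pair of distinct values from {1, …, 54}; by symmetry P[π(i) < π(i+1)] = 1/2.
By linearity: E[X] = 53 · (1/2) = (54 − 1) · (1/2) = 53/2 ≈ 26.500.

E[X] = 53/2 = 26.500.


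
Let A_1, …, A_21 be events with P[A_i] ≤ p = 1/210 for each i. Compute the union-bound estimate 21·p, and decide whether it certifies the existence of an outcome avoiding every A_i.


Union bound: P[∪_{i=1}^{21} A_i] ≤ Σ_i P[A_i] ≤ 21·p = 21·(1/210) = 1/10.
Numerically: 1/10 ≈ 0.1000.
Is 1/10 < 1? YES.
Since P[∪ A_i] ≤ 1/10 < 1, the complement has P[∩ A_i^c] ≥ 1 − 1/10 = 9/10 > 0, so some outcome avoids every A_i.

21·p = 1/10 ≈ 0.1000; existence CERTIFIED by the union bound.


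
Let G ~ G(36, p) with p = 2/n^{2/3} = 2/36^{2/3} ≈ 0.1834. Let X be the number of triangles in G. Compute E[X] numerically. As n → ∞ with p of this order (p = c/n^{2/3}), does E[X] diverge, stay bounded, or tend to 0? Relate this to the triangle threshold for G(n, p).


Number of potential triangles: C(36, 3) = 7140.
Each occurs with probability p³ ≈ (0.1834)³ ≈ 6.172840e-03.
By linearity: E[X] = C(36, 3)·p³ ≈ 7140 · 6.172840e-03 ≈ 44.0741.
Since α = 2/3 < 1, p = c/n^{2/3} ≫ 1/n is above the triangle threshold p ~ 1/n. Asymptotically E[X] ~ (c³/6)·n^{3(1−α)} = (2³/6)·n^{1} → ∞; triangles are abundant w.h.p.

E[X] ≈ 44.0741; in regime p = Θ(1/n^{2/3}) E[X] diverges (above the triangle threshold p ~ 1/n).


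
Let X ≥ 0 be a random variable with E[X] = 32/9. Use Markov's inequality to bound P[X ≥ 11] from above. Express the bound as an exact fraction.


μ = E[X] = 32/9, a = 11.
Markov: P[X ≥ 11] ≤ μ/a = (32/9)/11 = 32/99.
Numerically: ≈ 0.323232.
(Since a = 11 > μ = 3.555556, the bound 32/99 is < 1 and informative.)

P[X ≥ 11] ≤ 32/99 ≈ 0.323232.


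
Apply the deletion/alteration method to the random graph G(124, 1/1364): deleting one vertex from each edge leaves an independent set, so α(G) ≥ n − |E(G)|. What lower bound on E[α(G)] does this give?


E[|E(G)|] = C(124, 2)·p = 7626 · (1/1364) = 123/22.
E[α(G)] ≥ n − E[|E(G)|] = 124 − 123/22 = 2605/22.
Numerically: ≈ 118.409.
(This is only a lower bound; the true E[α(G)] may be larger.)

E[α(G)] ≥ 2605/22 ≈ 118.409.


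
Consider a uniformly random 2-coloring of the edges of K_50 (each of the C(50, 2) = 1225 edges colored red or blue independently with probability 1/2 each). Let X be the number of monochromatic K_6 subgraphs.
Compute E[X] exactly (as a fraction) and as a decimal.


Let X = Σ_S X_S over the C(50, 6) = 15890700 subsets S of size 6, where X_S = 1 if the K_6 on S is monochromatic.
For a fixed S, the K_6 on S has C(6, 2) = 15 edges. P[all 15 edges red] = (1/2)^15, and likewise for blue, so P[monochromatic] = 2·(1/2)^15 = 2^{1 − 15} = 1/16384.
Summing: E[X] = C(50, 6) · 2^{1 − 15} = 15890700 · 1/16384 = 3972675/4096.
Numerically: E[X] ≈ 969.8914.

E[X] = C(50,6)·2^(1−C(6,2)) = 3972675/4096 ≈ 969.8914.


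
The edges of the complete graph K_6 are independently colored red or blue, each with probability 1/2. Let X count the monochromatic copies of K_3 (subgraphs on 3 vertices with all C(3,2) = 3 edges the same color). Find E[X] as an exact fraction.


Let X = Σ_S X_S over the C(6, 3) = 20 subsets S of size 3, where X_S = 1 if the K_3 on S is monochromatic.
For a fixed S, the K_3 on S has C(3, 2) = 3 edges. P[all 3 edges red] = (1/2)^3, and likewise for blue, so P[monochromatic] = 2·(1/2)^3 = 2^{1 − 3} = 1/4.
By linearity of expectation: E[X] = C(6, 3) · 2^{1 − 3} = 20 · 1/4 = 5.
Numerically: E[X] ≈ 5.00000.

E[X] = C(6,3)·2^(1−C(3,2)) = 5 ≈ 5.00000.


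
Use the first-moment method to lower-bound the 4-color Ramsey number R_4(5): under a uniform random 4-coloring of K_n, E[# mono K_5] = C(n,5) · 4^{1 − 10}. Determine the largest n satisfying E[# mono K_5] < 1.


We need C(n, 5) · 4^{1 − 10} < 1, i.e. C(n, 5) < 4^{10 − 1} = 262144.
Check values of n near the boundary:
  n = 27: C(27, 5) = 80730; 80730 < 262144? YES
  n = 28: C(28, 5) = 98280; 98280 < 262144? YES
  n = 29: C(29, 5) = 118755; 118755 < 262144? YES
  n = 30: C(30, 5) = 142506; 142506 < 262144? YES
  n = 31: C(31, 5) = 169911; 169911 < 262144? YES
  n = 32: C(32, 5) = 201376; 201376 < 262144? YES
  n = 33: C(33, 5) = 237336; 237336 < 262144? YES
  n = 34: C(34, 5) = 278256; 278256 < 262144? NO
The largest n with C(n, 5) < 262144 is n = 33 (where E[X] = 29667/32768 ≈ 0.9054). Hence R_4(5) > 33, i.e. R_4(5) ≥ 34.

Largest n = 33; hence R_4(5) > 33.


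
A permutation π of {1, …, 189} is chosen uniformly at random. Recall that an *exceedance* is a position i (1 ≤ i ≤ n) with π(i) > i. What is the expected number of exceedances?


Write X = Σ_{i=1}^{189} X_i, where X_i = 1_{π(i) > i}.
For each fixed i, π(i) is uniform over {1, …, 189} (marginal of a uniform permutation), so P[π(i) > i] = (n − i)/n. Summing: Σ_{i=1}^{189} (n − i)/n = (0 + 1 + … + 188)/189 = 189(189 − 1)/(2·189) = (189 − 1)/2.
Hence E[X] = Σ_{i=1}^{189} (189 − i)/189 = 94 ≈ 94.000000.

E[X] = 94 = 94.000000.


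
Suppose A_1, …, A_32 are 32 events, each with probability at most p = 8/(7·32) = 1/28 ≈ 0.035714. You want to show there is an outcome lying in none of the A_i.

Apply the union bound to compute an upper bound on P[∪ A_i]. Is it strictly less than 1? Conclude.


Union bound: P[∪_{i=1}^{32} A_i] ≤ Σ_i P[A_i] ≤ 32·p = 32·(1/28) = 8/7.
Numerically: 8/7 ≈ 1.142857.
Is 8/7 < 1? NO.
Since the bound 8/7 is ≥ 1, the union bound is uninformative here; it does NOT by itself certify existence.

32·p = 8/7 ≈ 1.142857; existence NOT certified by the union bound.


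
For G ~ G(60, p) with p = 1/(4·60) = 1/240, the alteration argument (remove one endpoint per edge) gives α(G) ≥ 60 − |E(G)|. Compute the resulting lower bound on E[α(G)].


E[|E(G)|] = C(60, 2)·p = 1770 · (1/240) = 59/8.
E[α(G)] ≥ n − E[|E(G)|] = 60 − 59/8 = 421/8.
Numerically: ≈ 52.62500.
(This is only a lower bound; the true E[α(G)] may be larger.)

E[α(G)] ≥ 421/8 ≈ 52.62500.


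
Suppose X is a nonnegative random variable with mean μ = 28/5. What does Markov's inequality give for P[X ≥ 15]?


μ = E[X] = 28/5, a = 15.
Markov: P[X ≥ 15] ≤ μ/a = (28/5)/15 = 28/75.
Numerically: ≈ 0.373.
(Since a = 15 > μ = 5.600, the bound 28/75 is < 1 and informative.)

P[X ≥ 15] ≤ 28/75 ≈ 0.373.


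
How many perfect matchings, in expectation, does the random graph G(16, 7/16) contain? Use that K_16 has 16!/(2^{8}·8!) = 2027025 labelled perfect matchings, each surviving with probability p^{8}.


K_16 has 16!/(2^{8}·8!) = 2027025 labelled perfect matchings.
For each such perfect matching H, let X_H = 1 if all 8 edges of H are present in G. Then P[X_H = 1] = p^{8} = (7/16)^{8} = 5764801/4294967296.
By linearity: E[X] = Σ_H E[X_H] = 2027025 · p^{8} = 2027025 · 5764801/4294967296 = 11685395747025/4294967296.
Numerically: E[X] ≈ 2720.7.

E[X] = 2027025 · (7/16)^{8} = 11685395747025/4294967296 ≈ 2720.7.


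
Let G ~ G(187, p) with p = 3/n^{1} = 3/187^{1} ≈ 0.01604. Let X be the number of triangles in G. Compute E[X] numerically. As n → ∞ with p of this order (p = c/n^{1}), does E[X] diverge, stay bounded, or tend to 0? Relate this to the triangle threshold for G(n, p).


Number of potential triangles: C(187, 3) = 1072445.
Each occurs with probability p³ ≈ (0.01604)³ ≈ 4.128944e-06.
By linearity: E[X] = C(187, 3)·p³ ≈ 1072445 · 4.128944e-06 ≈ 4.4281.
Here α = 1, so p = 3/n is exactly at the triangle threshold p ~ 1/n. Asymptotically E[X] → c³/6 = 3³/6 = 9/2 ≈ 4.5000, a bounded constant. In this regime the triangle count is asymptotically Poisson(c³/6).

E[X] ≈ 4.4281; in regime p = Θ(1/n^{1}) E[X] stays bounded (at the triangle threshold p ~ 1/n).


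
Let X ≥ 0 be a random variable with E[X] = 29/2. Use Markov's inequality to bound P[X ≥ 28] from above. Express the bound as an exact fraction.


μ = E[X] = 29/2, a = 28.
Markov: P[X ≥ 28] ≤ μ/a = (29/2)/28 = 29/56.
Numerically: ≈ 0.51786.
(Since a = 28 > μ = 14.50000, the bound 29/56 is < 1 and informative.)

P[X ≥ 28] ≤ 29/56 ≈ 0.51786.


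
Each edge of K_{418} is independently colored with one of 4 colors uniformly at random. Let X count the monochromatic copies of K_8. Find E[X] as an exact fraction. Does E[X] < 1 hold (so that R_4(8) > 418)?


E[X] = C(418, 8) · 4^{1 − 28} = 21608403021078588 · 4^{−27} = 21608403021078588/18014398509481984.
As a reduced fraction: E[X] = 5402100755269647/4503599627370496 ≈ 1.1995073.
Is E[X] < 1? NO.
Since E[X] ≥ 1, the first-moment bound is inconclusive at n = 418; it does NOT by itself certify R_4(8) > 418.

E[X] = 5402100755269647/4503599627370496 ≈ 1.1995073; E[X] ≥ 1; first-moment method inconclusive here.


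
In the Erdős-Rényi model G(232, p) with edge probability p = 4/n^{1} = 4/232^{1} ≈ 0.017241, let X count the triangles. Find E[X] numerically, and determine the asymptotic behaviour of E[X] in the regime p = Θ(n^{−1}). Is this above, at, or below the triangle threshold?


Number of potential triangles: C(232, 3) = 2054360.
Each occurs with probability p³ ≈ (0.017241)³ ≈ 5.1252614e-06.
By linearity: E[X] = C(232, 3)·p³ ≈ 2054360 · 5.1252614e-06 ≈ 10.52913.
Here α = 1, so p = 4/n is exactly at the triangle threshold p ~ 1/n. Asymptotically E[X] → c³/6 = 4³/6 = 32/3 ≈ 10.66667, a bounded constant. In this regime the triangle count is asymptotically Poisson(c³/6).

E[X] ≈ 10.52913; in regime p = Θ(1/n^{1}) E[X] stays bounded (at the triangle threshold p ~ 1/n).


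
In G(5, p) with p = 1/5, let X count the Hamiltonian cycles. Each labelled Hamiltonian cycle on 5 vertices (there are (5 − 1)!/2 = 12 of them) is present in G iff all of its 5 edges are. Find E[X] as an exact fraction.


K_5 has (5 − 1)!/2 = 12 labelled Hamiltonian cycles.
For each such Hamiltonian cycle H, let X_H = 1 if all 5 edges of H are present in G. Then P[X_H = 1] = p^{5} = (1/5)^{5} = 1/3125.
By linearity of expectation: E[X] = Σ_H E[X_H] = 12 · p^{5} = 12 · 1/3125 = 12/3125.
Numerically: E[X] ≈ 0.00384.

E[X] = 12 · (1/5)^{5} = 12/3125 ≈ 0.00384.


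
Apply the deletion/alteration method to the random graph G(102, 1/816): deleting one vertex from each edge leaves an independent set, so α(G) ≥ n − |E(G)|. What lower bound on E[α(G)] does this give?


E[|E(G)|] = C(102, 2)·p = 5151 · (1/816) = 101/16.
E[α(G)] ≥ n − E[|E(G)|] = 102 − 101/16 = 1531/16.
Numerically: ≈ 95.6875.
(This is only a lower bound; the true E[α(G)] may be larger.)

E[α(G)] ≥ 1531/16 ≈ 95.6875.


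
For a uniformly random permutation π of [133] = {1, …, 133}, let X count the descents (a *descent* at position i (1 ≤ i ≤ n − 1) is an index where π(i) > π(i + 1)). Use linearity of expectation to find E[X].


Write X = Σ X_I over i = 1, …, 132, with X_I the indicator of one descent.
There are 132 indicators.
For each fixed i, the pair (π(i), π(i+1)) is a uniformly random ordered pair of distinct values from {1, …, 133}; by symmetry P[π(i) > π(i+1)] = 1/2.
By linearity: E[X] = 132 · (1/2) = (133 − 1) · (1/2) = 66 ≈ 66.000.

E[X] = 66 = 66.000.


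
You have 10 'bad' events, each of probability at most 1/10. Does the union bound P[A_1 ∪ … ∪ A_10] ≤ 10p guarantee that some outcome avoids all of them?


Union bound: P[∪_{i=1}^{10} A_i] ≤ Σ_i P[A_i] ≤ 10·p = 10·(1/10) = 1.
Numerically: 1 ≈ 1.000.
Is 1 < 1? NO.
Since the bound 1 is ≥ 1, the union bound is uninformative here; it does NOT by itself certify existence.

10·p = 1 ≈ 1.000; existence NOT certified by the union bound.


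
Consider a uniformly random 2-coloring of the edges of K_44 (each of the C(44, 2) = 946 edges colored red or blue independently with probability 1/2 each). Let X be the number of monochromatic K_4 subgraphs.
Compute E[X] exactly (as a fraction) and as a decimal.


Let X = Σ_S X_S over the C(44, 4) = 135751 subsets S of size 4, where X_S = 1 if the K_4 on S is monochromatic.
For a fixed S, the K_4 on S has C(4, 2) = 6 edges. P[all 6 edges red] = (1/2)^6, and likewise for blue, so P[monochromatic] = 2·(1/2)^6 = 2^{1 − 6} = 1/32.
By linearity of expectation: E[X] = C(44, 4) · 2^{1 − 6} = 135751 · 1/32 = 135751/32.
Numerically: E[X] ≈ 4242.21875.

E[X] = C(44,4)·2^(1−C(4,2)) = 135751/32 ≈ 4242.21875.


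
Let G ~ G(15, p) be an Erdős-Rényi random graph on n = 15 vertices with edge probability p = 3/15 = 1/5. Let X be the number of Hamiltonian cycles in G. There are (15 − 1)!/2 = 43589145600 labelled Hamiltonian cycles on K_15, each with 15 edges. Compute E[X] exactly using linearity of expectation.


K_15 has (15 − 1)!/2 = 43589145600 labelled Hamiltonian cycles.
For each such Hamiltonian cycle H, let X_H = 1 if all 15 edges of H are present in G. Then P[X_H = 1] = p^{15} = (1/5)^{15} = 1/30517578125.
By linearity of expectation: E[X] = Σ_H E[X_H] = 43589145600 · p^{15} = 43589145600 · 1/30517578125 = 1743565824/1220703125.
Numerically: E[X] ≈ 1.4283.

E[X] = 43589145600 · (1/5)^{15} = 1743565824/1220703125 ≈ 1.4283.


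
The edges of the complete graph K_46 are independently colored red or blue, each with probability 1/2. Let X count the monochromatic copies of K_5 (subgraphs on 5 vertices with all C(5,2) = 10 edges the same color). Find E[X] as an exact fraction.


Let X = Σ_S X_S over the C(46, 5) = 1370754 subsets S of size 5, where X_S = 1 if the K_5 on S is monochromatic.
For a fixed S, the K_5 on S has C(5, 2) = 10 edges. P[all 10 edges red] = (1/2)^10, and likewise for blue, so P[monochromatic] = 2·(1/2)^10 = 2^{1 − 10} = 1/512.
By linearity: E[X] = C(46, 5) · 2^{1 − 10} = 1370754 · 1/512 = 685377/256.
Numerically: E[X] ≈ 2677.2539.

E[X] = C(46,5)·2^(1−C(5,2)) = 685377/256 ≈ 2677.2539.


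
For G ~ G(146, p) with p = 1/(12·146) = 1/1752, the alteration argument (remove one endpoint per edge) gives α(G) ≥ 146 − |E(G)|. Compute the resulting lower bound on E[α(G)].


E[|E(G)|] = C(146, 2)·p = 10585 · (1/1752) = 145/24.
E[α(G)] ≥ n − E[|E(G)|] = 146 − 145/24 = 3359/24.
Numerically: ≈ 139.9583.
(This is only a lower bound; the true E[α(G)] may be larger.)

E[α(G)] ≥ 3359/24 ≈ 139.9583.


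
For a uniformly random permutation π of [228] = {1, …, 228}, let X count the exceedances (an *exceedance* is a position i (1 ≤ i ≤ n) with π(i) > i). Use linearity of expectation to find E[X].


Write X = Σ_{i=1}^{228} X_i, where X_i = 1_{π(i) > i}.
For each fixed i, π(i) is uniform over {1, …, 228} (marginal of a uniform permutation), so P[π(i) > i] = (n − i)/n. Summing: Σ_{i=1}^{228} (n − i)/n = (0 + 1 + … + 227)/228 = 228(228 − 1)/(2·228) = (228 − 1)/2.
Hence E[X] = Σ_{i=1}^{228} (228 − i)/228 = 227/2 ≈ 113.500000.

E[X] = 227/2 = 113.500000.


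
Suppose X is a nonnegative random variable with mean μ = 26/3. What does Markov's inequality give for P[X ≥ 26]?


μ = E[X] = 26/3, a = 26.
Markov: P[X ≥ 26] ≤ μ/a = (26/3)/26 = 1/3.
Numerically: ≈ 0.333.
(Since a = 26 > μ = 8.667, the bound 1/3 is < 1 and informative.)

P[X ≥ 26] ≤ 1/3 ≈ 0.333.


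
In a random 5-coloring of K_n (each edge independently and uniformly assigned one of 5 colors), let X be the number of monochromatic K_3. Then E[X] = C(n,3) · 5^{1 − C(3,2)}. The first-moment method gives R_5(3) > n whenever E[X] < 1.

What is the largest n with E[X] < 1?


We need C(n, 3) · 5^{1 − 3} < 1, i.e. C(n, 3) < 5^{3 − 1} = 25.
Check values of n near the boundary:
  n = 4: C(4, 3) = 4; 4 < 25? YES
  n = 5: C(5, 3) = 10; 10 < 25? YES
  n = 6: C(6, 3) = 20; 20 < 25? YES
  n = 7: C(7, 3) = 35; 35 < 25? NO
  n = 8: C(8, 3) = 56; 56 < 25? NO
  n = 9: C(9, 3) = 84; 84 < 25? NO
The largest n with C(n, 3) < 25 is n = 6 (where E[X] = 4/5 ≈ 0.800000). Hence R_5(3) > 6, i.e. R_5(3) ≥ 7.

Largest n = 6; hence R_5(3) > 6.


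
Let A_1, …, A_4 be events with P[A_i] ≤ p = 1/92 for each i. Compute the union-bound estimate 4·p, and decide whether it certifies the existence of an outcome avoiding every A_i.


Union bound: P[∪_{i=1}^{4} A_i] ≤ Σ_i P[A_i] ≤ 4·p = 4·(1/92) = 1/23.
Numerically: 1/23 ≈ 0.04348.
Is 1/23 < 1? YES.
Since P[∪ A_i] ≤ 1/23 < 1, the complement has P[∩ A_i^c] ≥ 1 − 1/23 = 22/23 > 0, so some outcome avoids every A_i.

4·p = 1/23 ≈ 0.04348; existence CERTIFIED by the union bound.


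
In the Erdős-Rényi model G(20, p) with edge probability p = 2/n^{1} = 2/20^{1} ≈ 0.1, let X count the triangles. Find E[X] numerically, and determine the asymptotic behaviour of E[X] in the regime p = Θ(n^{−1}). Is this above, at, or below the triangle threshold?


Number of potential triangles: C(20, 3) = 1140.
Each occurs with probability p³ ≈ (0.1)³ ≈ 1.00000e-03.
By linearity: E[X] = C(20, 3)·p³ ≈ 1140 · 1.00000e-03 ≈ 1.140.
Here α = 1, so p = 2/n is exactly at the triangle threshold p ~ 1/n. Asymptotically E[X] → c³/6 = 2³/6 = 4/3 ≈ 1.333, a bounded constant. In this regime the triangle count is asymptotically Poisson(c³/6).

E[X] ≈ 1.140; in regime p = Θ(1/n^{1}) E[X] stays bounded (at the triangle threshold p ~ 1/n).


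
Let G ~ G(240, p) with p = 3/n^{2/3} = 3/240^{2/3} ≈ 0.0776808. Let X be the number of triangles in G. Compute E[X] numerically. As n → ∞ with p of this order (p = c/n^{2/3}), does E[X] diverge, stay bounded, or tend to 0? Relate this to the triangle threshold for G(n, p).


Number of potential triangles: C(240, 3) = 2275280.
Each occurs with probability p³ ≈ (0.0776808)³ ≈ 4.68750000e-04.
By linearity: E[X] = C(240, 3)·p³ ≈ 2275280 · 4.68750000e-04 ≈ 1066.537500.
Since α = 2/3 < 1, p = c/n^{2/3} ≫ 1/n is above the triangle threshold p ~ 1/n. Asymptotically E[X] ~ (c³/6)·n^{3(1−α)} = (3³/6)·n^{1} → ∞; triangles are abundant w.h.p.

E[X] ≈ 1066.537500; in regime p = Θ(1/n^{2/3}) E[X] diverges (above the triangle threshold p ~ 1/n).


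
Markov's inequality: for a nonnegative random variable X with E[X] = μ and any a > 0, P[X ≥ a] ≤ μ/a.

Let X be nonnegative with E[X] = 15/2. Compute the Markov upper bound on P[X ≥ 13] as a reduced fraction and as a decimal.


μ = E[X] = 15/2, a = 13.
Markov: P[X ≥ 13] ≤ μ/a = (15/2)/13 = 15/26.
Numerically: ≈ 0.577.
(Since a = 13 > μ = 7.500, the bound 15/26 is < 1 and informative.)

P[X ≥ 13] ≤ 15/26 ≈ 0.577.


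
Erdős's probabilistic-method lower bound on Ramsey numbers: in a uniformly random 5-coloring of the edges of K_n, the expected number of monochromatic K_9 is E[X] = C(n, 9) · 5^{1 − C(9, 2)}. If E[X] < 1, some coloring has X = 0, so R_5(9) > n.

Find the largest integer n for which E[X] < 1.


We need C(n, 9) · 5^{1 − 36} < 1, i.e. C(n, 9) < 5^{36 − 1} = 2910383045673370361328125.
Check values of n near the boundary:
  n = 2169: C(2169, 9) = 2879753360044504243499683; 2879753360044504243499683 < 2910383045673370361328125? YES
  n = 2170: C(2170, 9) = 2891746779868845075610510; 2891746779868845075610510 < 2910383045673370361328125? YES
  n = 2171: C(2171, 9) = 2903784578674959601827205; 2903784578674959601827205 < 2910383045673370361328125? YES
  n = 2172: C(2172, 9) = 2915866900084148060642020; 2915866900084148060642020 < 2910383045673370361328125? NO
The largest n with C(n, 9) < 2910383045673370361328125 is n = 2171 (where E[X] = 580756915734991920365441/582076609134674072265625 ≈ 0.9977). Hence R_5(9) > 2171, i.e. R_5(9) ≥ 2172.

Largest n = 2171; hence R_5(9) > 2171.


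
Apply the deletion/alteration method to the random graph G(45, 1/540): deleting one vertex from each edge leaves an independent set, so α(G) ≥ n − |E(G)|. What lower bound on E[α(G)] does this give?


E[|E(G)|] = C(45, 2)·p = 990 · (1/540) = 11/6.
E[α(G)] ≥ n − E[|E(G)|] = 45 − 11/6 = 259/6.
Numerically: ≈ 43.166667.
(This is only a lower bound; the true E[α(G)] may be larger.)

E[α(G)] ≥ 259/6 ≈ 43.166667.


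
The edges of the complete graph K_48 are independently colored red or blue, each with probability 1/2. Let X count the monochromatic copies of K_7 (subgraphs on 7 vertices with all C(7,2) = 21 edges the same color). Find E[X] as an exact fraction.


Let X = Σ_S X_S over the C(48, 7) = 73629072 subsets S of size 7, where X_S = 1 if the K_7 on S is monochromatic.
For a fixed S, the K_7 on S has C(7, 2) = 21 edges. P[all 21 edges red] = (1/2)^21, and likewise for blue, so P[monochromatic] = 2·(1/2)^21 = 2^{1 − 21} = 1/1048576.
Summing: E[X] = C(48, 7) · 2^{1 − 21} = 73629072 · 1/1048576 = 4601817/65536.
Numerically: E[X] ≈ 70.218.

E[X] = C(48,7)·2^(1−C(7,2)) = 4601817/65536 ≈ 70.218.


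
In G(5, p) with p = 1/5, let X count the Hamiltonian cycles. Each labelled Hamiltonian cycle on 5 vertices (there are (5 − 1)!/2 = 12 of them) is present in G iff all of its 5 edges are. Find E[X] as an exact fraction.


K_5 has (5 − 1)!/2 = 12 labelled Hamiltonian cycles.
For each such Hamiltonian cycle H, let X_H = 1 if all 5 edges of H are present in G. Then P[X_H = 1] = p^{5} = (1/5)^{5} = 1/3125.
Summing the indicators: E[X] = Σ_H E[X_H] = 12 · p^{5} = 12 · 1/3125 = 12/3125.
Numerically: E[X] ≈ 0.00384.

E[X] = 12 · (1/5)^{5} = 12/3125 ≈ 0.00384.


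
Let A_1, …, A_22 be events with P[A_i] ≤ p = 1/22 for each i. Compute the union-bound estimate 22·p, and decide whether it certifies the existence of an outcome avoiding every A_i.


Union bound: P[∪_{i=1}^{22} A_i] ≤ Σ_i P[A_i] ≤ 22·p = 22·(1/22) = 1.
Numerically: 1 ≈ 1.000000.
Is 1 < 1? NO.
Since the bound 1 is ≥ 1, the union bound is uninformative here; it does NOT by itself certify existence.

22·p = 1 ≈ 1.000000; existence NOT certified by the union bound.


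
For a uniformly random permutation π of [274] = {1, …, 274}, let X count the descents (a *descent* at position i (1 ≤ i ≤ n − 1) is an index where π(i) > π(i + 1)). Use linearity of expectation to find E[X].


Write X = Σ X_I over i = 1, …, 273, with X_I the indicator of one descent.
There are 273 indicators.
For each fixed i, the pair (π(i), π(i+1)) is a uniformly random ordered pair of distinct values from {1, …, 274}; by symmetry P[π(i) > π(i+1)] = 1/2.
By linearity: E[X] = 273 · (1/2) = (274 − 1) · (1/2) = 273/2 ≈ 136.5000.

E[X] = 273/2 = 136.5000.


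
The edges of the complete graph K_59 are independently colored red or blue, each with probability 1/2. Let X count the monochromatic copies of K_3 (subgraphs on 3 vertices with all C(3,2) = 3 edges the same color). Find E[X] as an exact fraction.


Let X = Σ_S X_S over the C(59, 3) = 32509 subsets S of size 3, where X_S = 1 if the K_3 on S is monochromatic.
For a fixed S, the K_3 on S has C(3, 2) = 3 edges. P[all 3 edges red] = (1/2)^3, and likewise for blue, so P[monochromatic] = 2·(1/2)^3 = 2^{1 − 3} = 1/4.
By linearity: E[X] = C(59, 3) · 2^{1 − 3} = 32509 · 1/4 = 32509/4.
Numerically: E[X] ≈ 8127.250000.

E[X] = C(59,3)·2^(1−C(3,2)) = 32509/4 ≈ 8127.250000.


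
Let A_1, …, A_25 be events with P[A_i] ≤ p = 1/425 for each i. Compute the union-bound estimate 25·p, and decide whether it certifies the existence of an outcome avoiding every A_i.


Union bound: P[∪_{i=1}^{25} A_i] ≤ Σ_i P[A_i] ≤ 25·p = 25·(1/425) = 1/17.
Numerically: 1/17 ≈ 0.0588.
Is 1/17 < 1? YES.
Since P[∪ A_i] ≤ 1/17 < 1, the complement has P[∩ A_i^c] ≥ 1 − 1/17 = 16/17 > 0, so some outcome avoids every A_i.

25·p = 1/17 ≈ 0.0588; existence CERTIFIED by the union bound.


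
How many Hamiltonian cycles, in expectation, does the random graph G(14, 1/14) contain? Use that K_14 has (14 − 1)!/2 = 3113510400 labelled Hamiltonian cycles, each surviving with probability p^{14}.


K_14 has (14 − 1)!/2 = 3113510400 labelled Hamiltonian cycles.
For each such Hamiltonian cycle H, let X_H = 1 if all 14 edges of H are present in G. Then P[X_H = 1] = p^{14} = (1/14)^{14} = 1/11112006825558016.
By linearity of expectation: E[X] = Σ_H E[X_H] = 3113510400 · p^{14} = 3113510400 · 1/11112006825558016 = 868725/3100448333024.
Numerically: E[X] ≈ 2.8019e-07.

E[X] = 3113510400 · (1/14)^{14} = 868725/3100448333024 ≈ 2.8019e-07.


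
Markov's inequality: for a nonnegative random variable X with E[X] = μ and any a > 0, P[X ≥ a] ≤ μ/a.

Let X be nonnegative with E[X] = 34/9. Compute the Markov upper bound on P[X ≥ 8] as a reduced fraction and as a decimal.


μ = E[X] = 34/9, a = 8.
Markov: P[X ≥ 8] ≤ μ/a = (34/9)/8 = 17/36.
Numerically: ≈ 0.47222.
(Since a = 8 > μ = 3.77778, the bound 17/36 is < 1 and informative.)

P[X ≥ 8] ≤ 17/36 ≈ 0.47222.
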